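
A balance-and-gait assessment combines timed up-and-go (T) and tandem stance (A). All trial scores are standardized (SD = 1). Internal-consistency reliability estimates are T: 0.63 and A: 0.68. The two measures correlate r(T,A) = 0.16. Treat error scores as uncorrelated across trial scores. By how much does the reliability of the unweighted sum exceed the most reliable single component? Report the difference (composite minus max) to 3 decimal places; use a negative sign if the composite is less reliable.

Var(sum) = 2 + 0.32 = 2.32; true-score variance = 1.31 + 0.32 = 1.63; composite reliability = 0.7026.
Max component reliability = 0.6800.
Difference = 0.7026 − 0.6800 = 0.023.

0.023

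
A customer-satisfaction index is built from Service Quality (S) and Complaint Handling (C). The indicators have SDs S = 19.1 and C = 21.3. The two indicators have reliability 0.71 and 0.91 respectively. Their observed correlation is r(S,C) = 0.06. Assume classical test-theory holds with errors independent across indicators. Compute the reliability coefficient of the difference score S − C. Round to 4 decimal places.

0.8095

Var(S−C) = 19.1² + 21.3² − 2·19.1·21.3·0.06 = 818.5 − 48.8196 = 769.68.
With uncorrelated errors the cross-covariances are all true-score covariance, so they carry over unchanged; only the diagonal terms shrink to ρᵢσᵢ².
True-score variance = [19.1²·0.71 + 21.3²·0.91] − 48.8196 = 671.873 − 48.8196 = 623.053.
Reliability = 623.053 / 769.68 = 0.8095.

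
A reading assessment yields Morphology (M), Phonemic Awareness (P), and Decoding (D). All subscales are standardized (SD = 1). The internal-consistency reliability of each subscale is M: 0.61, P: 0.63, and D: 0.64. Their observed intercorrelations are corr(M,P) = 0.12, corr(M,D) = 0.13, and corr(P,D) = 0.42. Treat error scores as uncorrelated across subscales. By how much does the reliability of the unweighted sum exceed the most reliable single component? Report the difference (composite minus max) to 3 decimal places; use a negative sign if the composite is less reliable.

Var(sum) = 3 + 1.34 = 4.34; true-score variance = 1.88 + 1.34 = 3.22; composite reliability = 0.7419.
Max component reliability = 0.6400.
Difference = 0.7419 − 0.6400 = 0.102.

0.102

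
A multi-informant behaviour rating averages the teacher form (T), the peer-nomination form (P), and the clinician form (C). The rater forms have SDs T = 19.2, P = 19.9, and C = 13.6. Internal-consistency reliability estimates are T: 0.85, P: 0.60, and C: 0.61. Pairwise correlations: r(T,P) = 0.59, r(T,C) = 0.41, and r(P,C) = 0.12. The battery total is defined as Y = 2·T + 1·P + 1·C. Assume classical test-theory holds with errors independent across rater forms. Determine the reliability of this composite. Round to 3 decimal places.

Var(Y) = 2²·19.2² + 19.9² + 13.6² + 2·[2·19.2·19.9·0.59 + 2·19.2·13.6·0.41 + 19.9·13.6·0.12] = 2055.53 + 1394.9 = 3450.43.
With uncorrelated errors the cross-covariances are all true-score covariance, so they carry over unchanged; only the diagonal terms shrink to ρᵢσᵢ².
True-score variance = [2²·19.2²·0.85 + 19.9²·0.60 + 13.6²·0.61] + 1394.9 = 1603.81 + 1394.9 = 2998.71.
Reliability = 2998.71 / 3450.43 = 0.869.

0.869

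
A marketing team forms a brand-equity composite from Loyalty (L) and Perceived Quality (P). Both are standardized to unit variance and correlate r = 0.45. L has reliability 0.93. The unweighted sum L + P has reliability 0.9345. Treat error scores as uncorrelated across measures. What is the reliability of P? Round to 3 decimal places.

0.880

Var(L+P) = 2 + 2·0.45 = 2.900.
True-score variance = ρ_L + ρ_P + 2·0.45, so 0.9345 = (0.93 + ρ_P + 0.90) / 2.900.
ρ_P = 0.9345·2.900 − 0.93 − 0.90 = 0.880.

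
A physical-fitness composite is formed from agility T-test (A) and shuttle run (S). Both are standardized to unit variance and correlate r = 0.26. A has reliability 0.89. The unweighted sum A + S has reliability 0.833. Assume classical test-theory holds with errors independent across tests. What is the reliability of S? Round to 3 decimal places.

Var(A+S) = 2 + 2·0.26 = 2.520.
True-score variance = ρ_A + ρ_S + 2·0.26, so 0.833 = (0.89 + ρ_S + 0.52) / 2.520.
ρ_S = 0.833·2.520 − 0.89 − 0.52 = 0.689.

0.689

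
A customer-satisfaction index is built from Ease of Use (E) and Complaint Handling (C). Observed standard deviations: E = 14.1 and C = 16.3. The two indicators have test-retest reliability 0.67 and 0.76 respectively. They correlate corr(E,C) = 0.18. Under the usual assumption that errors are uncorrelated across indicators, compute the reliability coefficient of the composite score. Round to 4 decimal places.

Var(E+C) = 14.1² + 16.3² + 2·[14.1·16.3·0.18] = 464.5 + 82.7388 = 547.239.
Because errors are independent across components, Cov(Tᵢ,Tⱼ) = Cov(Xᵢ,Xⱼ); the off-diagonal part of the true-score variance is the same as above.
True-score variance = [14.1²·0.67 + 16.3²·0.76] + 82.7388 = 335.127 + 82.7388 = 417.866.
Reliability = 417.866 / 547.239 = 0.7636.

0.7636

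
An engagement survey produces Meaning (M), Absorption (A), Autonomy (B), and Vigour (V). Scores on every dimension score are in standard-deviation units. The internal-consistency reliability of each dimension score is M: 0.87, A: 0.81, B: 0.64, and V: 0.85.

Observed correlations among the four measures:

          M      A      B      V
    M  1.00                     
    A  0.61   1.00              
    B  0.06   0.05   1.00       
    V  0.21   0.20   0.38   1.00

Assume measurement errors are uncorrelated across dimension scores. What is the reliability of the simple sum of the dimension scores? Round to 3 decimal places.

Var(M+A+B+V) = 4 + 2·[0.61 + 0.06 + 0.21 + 0.05 + 0.20 + 0.38] = 4 + 3.02 = 7.02.
Because errors are independent across components, Cov(Tᵢ,Tⱼ) = Cov(Xᵢ,Xⱼ); the off-diagonal part of the true-score variance is the same as above.
True-score variance = [0.87 + 0.81 + 0.64 + 0.85] + 3.02 = 3.17 + 3.02 = 6.19.
Reliability = 6.19 / 7.02 = 0.882.

0.882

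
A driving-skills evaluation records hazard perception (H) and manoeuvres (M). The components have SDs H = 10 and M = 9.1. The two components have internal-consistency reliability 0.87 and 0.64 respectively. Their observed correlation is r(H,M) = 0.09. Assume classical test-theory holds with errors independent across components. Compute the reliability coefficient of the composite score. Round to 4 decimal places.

0.7851

Var(H+M) = 10² + 9.1² + 2·[10·9.1·0.09] = 182.81 + 16.38 = 199.19.
Under uncorrelated errors the observed covariances equal the true-score covariances, so only the own-variance terms attenuate.
True-score variance = [10²·0.87 + 9.1²·0.64] + 16.38 = 139.998 + 16.38 = 156.378.
Reliability = 156.378 / 199.19 = 0.7851.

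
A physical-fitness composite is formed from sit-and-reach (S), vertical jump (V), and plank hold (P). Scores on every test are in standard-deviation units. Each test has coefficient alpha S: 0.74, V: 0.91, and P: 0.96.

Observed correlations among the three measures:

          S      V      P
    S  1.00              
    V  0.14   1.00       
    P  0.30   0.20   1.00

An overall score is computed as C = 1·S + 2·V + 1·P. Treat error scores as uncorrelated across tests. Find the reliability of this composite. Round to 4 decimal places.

Var(C) = 1 + 2² + 1 + 2·[2·0.14 + 0.30 + 2·0.20] = 6 + 1.96 = 7.96.
Under uncorrelated errors the observed covariances equal the true-score covariances, so only the own-variance terms attenuate.
True-score variance = [0.74 + 2²·0.91 + 0.96] + 1.96 = 5.34 + 1.96 = 7.3.
Reliability = 7.3 / 7.96 = 0.9171.

0.9171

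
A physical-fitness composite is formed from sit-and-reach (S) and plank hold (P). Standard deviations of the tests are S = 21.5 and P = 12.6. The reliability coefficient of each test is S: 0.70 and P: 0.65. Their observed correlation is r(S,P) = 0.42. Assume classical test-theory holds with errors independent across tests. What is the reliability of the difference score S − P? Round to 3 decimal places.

Var(S−P) = 21.5² + 12.6² − 2·21.5·12.6·0.42 = 621.01 − 227.556 = 393.454.
With uncorrelated errors the cross-covariances are all true-score covariance, so they carry over unchanged; only the diagonal terms shrink to ρᵢσᵢ².
True-score variance = [21.5²·0.70 + 12.6²·0.65] − 227.556 = 426.769 − 227.556 = 199.213.
Reliability = 199.213 / 393.454 = 0.506.

0.506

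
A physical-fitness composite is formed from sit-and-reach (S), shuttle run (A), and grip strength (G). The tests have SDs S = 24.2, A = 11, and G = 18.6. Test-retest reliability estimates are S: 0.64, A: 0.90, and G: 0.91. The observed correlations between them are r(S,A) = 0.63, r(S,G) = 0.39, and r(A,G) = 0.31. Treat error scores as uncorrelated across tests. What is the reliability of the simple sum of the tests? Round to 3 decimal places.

Var(S+A+G) = 24.2² + 11² + 18.6² + 2·[24.2·11·0.63 + 24.2·18.6·0.39 + 11·18.6·0.31] = 1052.6 + 813.358 = 1865.96.
Under uncorrelated errors the observed covariances equal the true-score covariances, so only the own-variance terms attenuate.
True-score variance = [24.2²·0.64 + 11²·0.90 + 18.6²·0.91] + 813.358 = 798.533 + 813.358 = 1611.89.
Reliability = 1611.89 / 1865.96 = 0.864.

0.864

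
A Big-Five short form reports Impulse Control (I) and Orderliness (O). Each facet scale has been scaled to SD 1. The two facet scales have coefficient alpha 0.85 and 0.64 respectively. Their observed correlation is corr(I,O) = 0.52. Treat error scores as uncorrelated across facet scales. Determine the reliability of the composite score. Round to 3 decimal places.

Var(I+O) = 2 + 2·[0.52] = 2 + 1.04 = 3.04.
Under uncorrelated errors the observed covariances equal the true-score covariances, so only the own-variance terms attenuate.
True-score variance = [0.85 + 0.64] + 1.04 = 1.49 + 1.04 = 2.53.
Reliability = 2.53 / 3.04 = 0.832.

0.832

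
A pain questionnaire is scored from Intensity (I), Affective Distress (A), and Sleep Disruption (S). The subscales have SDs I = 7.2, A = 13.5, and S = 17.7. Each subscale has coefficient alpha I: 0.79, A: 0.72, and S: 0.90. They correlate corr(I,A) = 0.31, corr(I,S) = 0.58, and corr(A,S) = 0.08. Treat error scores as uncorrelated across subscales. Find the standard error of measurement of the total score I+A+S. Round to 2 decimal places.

9.66

Var(total) = 547.38 + 246.326 = 793.706.
True-score variance = 454.135 + 246.326 = 700.461, so reliability = 0.8825.
Error variance = 793.706 − 700.461 = 93.2454; SEM = √93.2454 = 9.66.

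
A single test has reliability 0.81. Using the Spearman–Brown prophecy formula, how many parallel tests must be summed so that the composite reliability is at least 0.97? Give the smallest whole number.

k ≥ ρ*(1−ρ₁)/(ρ₁(1−ρ*)) = 0.97·0.19 / (0.81·0.03) = 7.584.
Smallest integer k = 8.

8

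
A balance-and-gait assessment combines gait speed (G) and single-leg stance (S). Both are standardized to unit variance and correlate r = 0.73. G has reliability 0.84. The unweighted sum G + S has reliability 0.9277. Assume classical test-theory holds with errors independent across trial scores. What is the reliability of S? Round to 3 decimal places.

Var(G+S) = 2 + 2·0.73 = 3.460.
True-score variance = ρ_G + ρ_S + 2·0.73, so 0.9277 = (0.84 + ρ_S + 1.46) / 3.460.
ρ_S = 0.9277·3.460 − 0.84 − 1.46 = 0.910.

0.910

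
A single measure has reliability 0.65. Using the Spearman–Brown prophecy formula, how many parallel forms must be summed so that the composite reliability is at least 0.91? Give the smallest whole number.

k ≥ ρ*(1−ρ₁)/(ρ₁(1−ρ*)) = 0.91·0.35 / (0.65·0.09) = 5.444.
Smallest integer k = 6.

6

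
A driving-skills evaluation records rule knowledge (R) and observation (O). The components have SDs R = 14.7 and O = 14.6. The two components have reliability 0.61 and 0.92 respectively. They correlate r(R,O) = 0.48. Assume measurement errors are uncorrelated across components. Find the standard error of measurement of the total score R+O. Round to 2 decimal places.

10.07

Var(total) = 429.25 + 206.035 = 635.285.
True-score variance = 327.922 + 206.035 = 533.957, so reliability = 0.8405.
Error variance = 635.285 − 533.957 = 101.328; SEM = √101.328 = 10.07.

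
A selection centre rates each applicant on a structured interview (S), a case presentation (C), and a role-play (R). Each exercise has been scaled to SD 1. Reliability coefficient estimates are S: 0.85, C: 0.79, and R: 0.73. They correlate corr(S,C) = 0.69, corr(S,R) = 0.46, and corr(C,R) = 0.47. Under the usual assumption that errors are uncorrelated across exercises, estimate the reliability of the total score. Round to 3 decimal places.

Var(S+C+R) = 3 + 2·[0.69 + 0.46 + 0.47] = 3 + 3.24 = 6.24.
Because errors are independent across components, Cov(Tᵢ,Tⱼ) = Cov(Xᵢ,Xⱼ); the off-diagonal part of the true-score variance is the same as above.
True-score variance = [0.85 + 0.79 + 0.73] + 3.24 = 2.37 + 3.24 = 5.61.
Reliability = 5.61 / 6.24 = 0.899.

0.899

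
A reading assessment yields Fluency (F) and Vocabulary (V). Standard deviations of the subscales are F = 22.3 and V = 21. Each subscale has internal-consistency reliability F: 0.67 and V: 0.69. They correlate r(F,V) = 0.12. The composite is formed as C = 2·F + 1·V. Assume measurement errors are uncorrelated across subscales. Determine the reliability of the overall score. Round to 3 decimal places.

0.701

Var(C) = 2²·22.3² + 21² + 2·[2·22.3·21·0.12] = 2430.16 + 224.784 = 2654.94.
Under uncorrelated errors the observed covariances equal the true-score covariances, so only the own-variance terms attenuate.
True-score variance = [2²·22.3²·0.67 + 21²·0.69] + 224.784 = 1637.03 + 224.784 = 1861.81.
Reliability = 1861.81 / 2654.94 = 0.701.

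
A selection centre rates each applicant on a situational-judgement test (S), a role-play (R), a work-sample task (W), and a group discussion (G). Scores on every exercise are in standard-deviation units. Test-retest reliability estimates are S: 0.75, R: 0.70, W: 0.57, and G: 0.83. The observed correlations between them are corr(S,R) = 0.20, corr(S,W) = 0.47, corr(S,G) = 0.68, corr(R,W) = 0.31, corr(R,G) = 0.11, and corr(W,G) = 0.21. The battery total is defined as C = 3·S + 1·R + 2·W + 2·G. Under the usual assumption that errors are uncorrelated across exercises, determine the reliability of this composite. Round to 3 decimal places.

0.864

Var(C) = 3² + 1 + 2² + 2² + 2·[3·0.20 + 6·0.47 + 6·0.68 + 2·0.31 + 2·0.11 + 4·0.21] = 18 + 18.36 = 36.36.
Because errors are independent across components, Cov(Tᵢ,Tⱼ) = Cov(Xᵢ,Xⱼ); the off-diagonal part of the true-score variance is the same as above.
True-score variance = [3²·0.75 + 0.70 + 2²·0.57 + 2²·0.83] + 18.36 = 13.05 + 18.36 = 31.41.
Reliability = 31.41 / 36.36 = 0.864.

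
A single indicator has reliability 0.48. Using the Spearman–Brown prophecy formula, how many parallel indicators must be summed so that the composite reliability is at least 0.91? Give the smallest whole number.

11

k ≥ ρ*(1−ρ₁)/(ρ₁(1−ρ*)) = 0.91·0.52 / (0.48·0.09) = 10.954.
Smallest integer k = 11.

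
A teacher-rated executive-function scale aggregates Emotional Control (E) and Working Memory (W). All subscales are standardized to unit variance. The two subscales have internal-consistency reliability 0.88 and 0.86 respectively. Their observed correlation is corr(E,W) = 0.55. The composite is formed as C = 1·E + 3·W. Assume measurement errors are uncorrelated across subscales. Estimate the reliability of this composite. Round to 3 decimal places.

0.896

Var(C) = 1 + 3² + 2·[3·0.55] = 10 + 3.3 = 13.3.
With uncorrelated errors the cross-covariances are all true-score covariance, so they carry over unchanged; only the diagonal terms shrink to ρᵢσᵢ².
True-score variance = [0.88 + 3²·0.86] + 3.3 = 8.62 + 3.3 = 11.92.
Reliability = 11.92 / 13.3 = 0.896.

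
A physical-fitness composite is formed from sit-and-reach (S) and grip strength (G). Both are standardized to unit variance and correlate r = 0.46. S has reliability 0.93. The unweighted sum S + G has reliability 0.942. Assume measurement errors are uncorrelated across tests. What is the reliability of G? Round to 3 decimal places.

0.901

Var(S+G) = 2 + 2·0.46 = 2.920.
True-score variance = ρ_S + ρ_G + 2·0.46, so 0.942 = (0.93 + ρ_G + 0.92) / 2.920.
ρ_G = 0.942·2.920 − 0.93 − 0.92 = 0.901.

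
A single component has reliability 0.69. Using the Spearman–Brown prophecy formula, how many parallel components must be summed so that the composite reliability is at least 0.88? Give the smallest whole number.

4

k ≥ ρ*(1−ρ₁)/(ρ₁(1−ρ*)) = 0.88·0.31 / (0.69·0.12) = 3.295.
Smallest integer k = 4.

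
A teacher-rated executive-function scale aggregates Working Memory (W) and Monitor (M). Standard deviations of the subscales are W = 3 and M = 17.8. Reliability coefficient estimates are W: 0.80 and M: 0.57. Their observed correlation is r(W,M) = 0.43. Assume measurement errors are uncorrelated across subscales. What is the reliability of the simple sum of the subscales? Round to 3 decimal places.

0.629

Var(W+M) = 3² + 17.8² + 2·[3·17.8·0.43] = 325.84 + 45.924 = 371.764.
Because errors are independent across components, Cov(Tᵢ,Tⱼ) = Cov(Xᵢ,Xⱼ); the off-diagonal part of the true-score variance is the same as above.
True-score variance = [3²·0.80 + 17.8²·0.57] + 45.924 = 187.799 + 45.924 = 233.723.
Reliability = 233.723 / 371.764 = 0.629.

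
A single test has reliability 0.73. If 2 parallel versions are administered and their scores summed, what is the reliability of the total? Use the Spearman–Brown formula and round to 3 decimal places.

ρ_k = kρ / (1 + (k−1)ρ) = 2·0.73 / (1 + 1·0.73) = 1.460 / 1.730 = 0.844.

0.844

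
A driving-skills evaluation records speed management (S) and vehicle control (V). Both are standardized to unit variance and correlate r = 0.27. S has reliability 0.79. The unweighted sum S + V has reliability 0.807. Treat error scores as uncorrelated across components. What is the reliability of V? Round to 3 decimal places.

0.720

Var(S+V) = 2 + 2·0.27 = 2.540.
True-score variance = ρ_S + ρ_V + 2·0.27, so 0.807 = (0.79 + ρ_V + 0.54) / 2.540.
ρ_V = 0.807·2.540 − 0.79 − 0.54 = 0.720.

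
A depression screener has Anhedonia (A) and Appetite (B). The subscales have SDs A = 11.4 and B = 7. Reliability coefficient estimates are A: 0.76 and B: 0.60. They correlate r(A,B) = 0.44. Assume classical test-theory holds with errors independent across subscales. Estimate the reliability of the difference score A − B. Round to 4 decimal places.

0.5329

Var(A−B) = 11.4² + 7² − 2·11.4·7·0.44 = 178.96 − 70.224 = 108.736.
Because errors are independent across components, Cov(Tᵢ,Tⱼ) = Cov(Xᵢ,Xⱼ); the off-diagonal part of the true-score variance is the same as above.
True-score variance = [11.4²·0.76 + 7²·0.60] − 70.224 = 128.17 − 70.224 = 57.9456.
Reliability = 57.9456 / 108.736 = 0.5329.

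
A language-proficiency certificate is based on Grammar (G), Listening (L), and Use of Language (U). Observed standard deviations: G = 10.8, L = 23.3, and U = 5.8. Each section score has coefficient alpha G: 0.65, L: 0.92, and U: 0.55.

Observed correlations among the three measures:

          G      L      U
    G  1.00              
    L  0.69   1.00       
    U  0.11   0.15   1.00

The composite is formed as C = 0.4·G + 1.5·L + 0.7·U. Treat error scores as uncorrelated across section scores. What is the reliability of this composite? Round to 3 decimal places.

Var(C) = 0.4²·10.8² + 1.5²·23.3² + 0.7²·5.8² + 2·[0.6·10.8·23.3·0.69 + 0.28·10.8·5.8·0.11 + 1.05·23.3·5.8·0.15] = 1256.65 + 254.786 = 1511.43.
With uncorrelated errors the cross-covariances are all true-score covariance, so they carry over unchanged; only the diagonal terms shrink to ρᵢσᵢ².
True-score variance = [0.4²·10.8²·0.65 + 1.5²·23.3²·0.92 + 0.7²·5.8²·0.55] + 254.786 = 1144.98 + 254.786 = 1399.76.
Reliability = 1399.76 / 1511.43 = 0.926.

0.926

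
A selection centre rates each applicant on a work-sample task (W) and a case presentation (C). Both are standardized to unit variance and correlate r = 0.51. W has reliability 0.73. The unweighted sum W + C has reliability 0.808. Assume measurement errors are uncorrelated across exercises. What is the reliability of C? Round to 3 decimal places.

0.690

Var(W+C) = 2 + 2·0.51 = 3.020.
True-score variance = ρ_W + ρ_C + 2·0.51, so 0.808 = (0.73 + ρ_C + 1.02) / 3.020.
ρ_C = 0.808·3.020 − 0.73 − 1.02 = 0.690.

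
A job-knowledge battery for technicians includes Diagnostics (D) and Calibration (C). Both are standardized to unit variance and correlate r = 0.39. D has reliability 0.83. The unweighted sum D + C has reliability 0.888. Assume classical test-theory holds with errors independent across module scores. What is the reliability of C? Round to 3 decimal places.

0.859

Var(D+C) = 2 + 2·0.39 = 2.780.
True-score variance = ρ_D + ρ_C + 2·0.39, so 0.888 = (0.83 + ρ_C + 0.78) / 2.780.
ρ_C = 0.888·2.780 − 0.83 − 0.78 = 0.859.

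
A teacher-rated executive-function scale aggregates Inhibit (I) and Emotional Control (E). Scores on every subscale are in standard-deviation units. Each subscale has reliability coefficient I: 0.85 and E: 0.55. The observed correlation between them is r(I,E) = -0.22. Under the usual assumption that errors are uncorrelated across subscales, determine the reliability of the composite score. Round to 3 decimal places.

0.615

Var(I+E) = 2 + 2·[(-0.22)] = 2 − 0.44 = 1.56.
Under uncorrelated errors the observed covariances equal the true-score covariances, so only the own-variance terms attenuate.
True-score variance = [0.85 + 0.55] − 0.44 = 1.4 − 0.44 = 0.96.
Reliability = 0.96 / 1.56 = 0.615.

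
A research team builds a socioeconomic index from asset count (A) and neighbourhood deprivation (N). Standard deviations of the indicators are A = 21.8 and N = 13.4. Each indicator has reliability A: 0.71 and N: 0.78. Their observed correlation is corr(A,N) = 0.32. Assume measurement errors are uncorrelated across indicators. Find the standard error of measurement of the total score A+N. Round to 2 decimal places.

13.32

Var(total) = 654.8 + 186.957 = 841.757.
True-score variance = 477.477 + 186.957 = 664.434, so reliability = 0.7893.
Error variance = 841.757 − 664.434 = 177.323; SEM = √177.323 = 13.32.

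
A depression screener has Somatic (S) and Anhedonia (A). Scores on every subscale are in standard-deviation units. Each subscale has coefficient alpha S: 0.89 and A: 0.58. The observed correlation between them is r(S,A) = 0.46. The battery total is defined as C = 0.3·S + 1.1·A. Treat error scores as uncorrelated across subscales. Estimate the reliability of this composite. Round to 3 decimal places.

Var(C) = 0.3² + 1.1² + 2·[0.33·0.46] = 1.3 + 0.3036 = 1.6036.
Because errors are independent across components, Cov(Tᵢ,Tⱼ) = Cov(Xᵢ,Xⱼ); the off-diagonal part of the true-score variance is the same as above.
True-score variance = [0.3²·0.89 + 1.1²·0.58] + 0.3036 = 0.7819 + 0.3036 = 1.0855.
Reliability = 1.0855 / 1.6036 = 0.677.

0.677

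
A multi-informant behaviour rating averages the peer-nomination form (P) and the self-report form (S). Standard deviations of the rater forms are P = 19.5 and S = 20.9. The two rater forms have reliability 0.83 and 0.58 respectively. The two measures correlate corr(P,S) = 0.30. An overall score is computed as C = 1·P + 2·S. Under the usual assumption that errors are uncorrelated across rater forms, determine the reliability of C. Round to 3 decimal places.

Var(C) = 19.5² + 2²·20.9² + 2·[2·19.5·20.9·0.30] = 2127.49 + 489.06 = 2616.55.
Because errors are independent across components, Cov(Tᵢ,Tⱼ) = Cov(Xᵢ,Xⱼ); the off-diagonal part of the true-score variance is the same as above.
True-score variance = [19.5²·0.83 + 2²·20.9²·0.58] + 489.06 = 1329.01 + 489.06 = 1818.07.
Reliability = 1818.07 / 2616.55 = 0.695.

0.695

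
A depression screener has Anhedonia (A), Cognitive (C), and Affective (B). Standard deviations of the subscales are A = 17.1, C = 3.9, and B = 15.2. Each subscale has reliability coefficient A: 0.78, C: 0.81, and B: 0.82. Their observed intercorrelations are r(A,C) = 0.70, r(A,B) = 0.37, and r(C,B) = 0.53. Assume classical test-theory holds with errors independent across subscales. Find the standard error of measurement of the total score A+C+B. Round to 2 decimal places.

10.43

Var(total) = 538.66 + 348.544 = 887.204.
True-score variance = 429.853 + 348.544 = 778.396, so reliability = 0.8774.
Error variance = 887.204 − 778.396 = 108.807; SEM = √108.807 = 10.43.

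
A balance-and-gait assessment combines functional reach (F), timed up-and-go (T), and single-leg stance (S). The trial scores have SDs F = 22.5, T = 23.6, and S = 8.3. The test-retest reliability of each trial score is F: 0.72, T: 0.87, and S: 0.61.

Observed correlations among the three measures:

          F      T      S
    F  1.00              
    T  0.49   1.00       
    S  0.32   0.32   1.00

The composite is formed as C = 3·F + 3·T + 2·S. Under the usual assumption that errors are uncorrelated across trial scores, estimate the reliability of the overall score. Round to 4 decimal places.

Var(C) = 3²·22.5² + 3²·23.6² + 2²·8.3² + 2·[9·22.5·23.6·0.49 + 6·22.5·8.3·0.32 + 6·23.6·8.3·0.32] = 9844.45 + 6152.72 = 15997.2.
Because errors are independent across components, Cov(Tᵢ,Tⱼ) = Cov(Xᵢ,Xⱼ); the off-diagonal part of the true-score variance is the same as above.
True-score variance = [3²·22.5²·0.72 + 3²·23.6²·0.87 + 2²·8.3²·0.61] + 6152.72 = 7809.59 + 6152.72 = 13962.3.
Reliability = 13962.3 / 15997.2 = 0.8728.

0.8728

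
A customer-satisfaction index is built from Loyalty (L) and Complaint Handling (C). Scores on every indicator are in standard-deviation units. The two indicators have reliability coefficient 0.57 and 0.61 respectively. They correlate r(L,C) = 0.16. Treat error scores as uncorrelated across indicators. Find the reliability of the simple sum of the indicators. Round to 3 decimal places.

0.647

Var(L+C) = 2 + 2·[0.16] = 2 + 0.32 = 2.32.
Under uncorrelated errors the observed covariances equal the true-score covariances, so only the own-variance terms attenuate.
True-score variance = [0.57 + 0.61] + 0.32 = 1.18 + 0.32 = 1.5.
Reliability = 1.5 / 2.32 = 0.647.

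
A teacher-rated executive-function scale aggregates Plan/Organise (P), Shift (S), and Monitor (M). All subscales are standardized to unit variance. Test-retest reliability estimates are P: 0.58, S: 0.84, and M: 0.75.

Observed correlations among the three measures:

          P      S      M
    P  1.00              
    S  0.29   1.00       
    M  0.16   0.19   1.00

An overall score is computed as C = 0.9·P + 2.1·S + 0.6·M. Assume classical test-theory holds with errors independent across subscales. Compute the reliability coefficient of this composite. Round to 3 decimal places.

0.845

Var(C) = 0.9² + 2.1² + 0.6² + 2·[1.89·0.29 + 0.54·0.16 + 1.26·0.19] = 5.58 + 1.7478 = 7.3278.
Because errors are independent across components, Cov(Tᵢ,Tⱼ) = Cov(Xᵢ,Xⱼ); the off-diagonal part of the true-score variance is the same as above.
True-score variance = [0.9²·0.58 + 2.1²·0.84 + 0.6²·0.75] + 1.7478 = 4.4442 + 1.7478 = 6.192.
Reliability = 6.192 / 7.3278 = 0.845.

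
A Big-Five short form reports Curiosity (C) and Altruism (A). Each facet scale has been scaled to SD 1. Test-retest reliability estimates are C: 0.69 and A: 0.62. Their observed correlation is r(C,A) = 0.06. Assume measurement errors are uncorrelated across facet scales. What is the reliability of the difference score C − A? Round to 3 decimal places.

Var(C−A) = 1 + 1 − 2·0.06 = 2 − 0.12 = 1.88.
Under uncorrelated errors the observed covariances equal the true-score covariances, so only the own-variance terms attenuate.
True-score variance = [0.69 + 0.62] − 0.12 = 1.31 − 0.12 = 1.19.
Reliability = 1.19 / 1.88 = 0.633.

0.633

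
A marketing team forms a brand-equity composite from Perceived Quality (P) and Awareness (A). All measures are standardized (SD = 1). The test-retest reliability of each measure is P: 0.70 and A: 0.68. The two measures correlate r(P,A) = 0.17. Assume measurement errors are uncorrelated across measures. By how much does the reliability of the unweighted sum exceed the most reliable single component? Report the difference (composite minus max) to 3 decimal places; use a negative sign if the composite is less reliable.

Var(sum) = 2 + 0.34 = 2.34; true-score variance = 1.38 + 0.34 = 1.72; composite reliability = 0.7350.
Max component reliability = 0.7000.
Difference = 0.7350 − 0.7000 = 0.035.

0.035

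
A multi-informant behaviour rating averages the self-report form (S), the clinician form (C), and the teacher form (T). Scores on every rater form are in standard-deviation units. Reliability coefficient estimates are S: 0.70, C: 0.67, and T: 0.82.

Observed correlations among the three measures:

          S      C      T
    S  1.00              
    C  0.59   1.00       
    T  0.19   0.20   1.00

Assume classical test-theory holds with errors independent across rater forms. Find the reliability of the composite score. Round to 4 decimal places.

0.8367

Var(S+C+T) = 3 + 2·[0.59 + 0.19 + 0.20] = 3 + 1.96 = 4.96.
With uncorrelated errors the cross-covariances are all true-score covariance, so they carry over unchanged; only the diagonal terms shrink to ρᵢσᵢ².
True-score variance = [0.70 + 0.67 + 0.82] + 1.96 = 2.19 + 1.96 = 4.15.
Reliability = 4.15 / 4.96 = 0.8367.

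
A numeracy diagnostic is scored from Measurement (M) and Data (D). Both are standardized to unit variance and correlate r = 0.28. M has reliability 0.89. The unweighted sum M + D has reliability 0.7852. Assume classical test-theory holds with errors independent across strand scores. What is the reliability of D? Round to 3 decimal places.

0.560

Var(M+D) = 2 + 2·0.28 = 2.560.
True-score variance = ρ_M + ρ_D + 2·0.28, so 0.7852 = (0.89 + ρ_D + 0.56) / 2.560.
ρ_D = 0.7852·2.560 − 0.89 − 0.56 = 0.560.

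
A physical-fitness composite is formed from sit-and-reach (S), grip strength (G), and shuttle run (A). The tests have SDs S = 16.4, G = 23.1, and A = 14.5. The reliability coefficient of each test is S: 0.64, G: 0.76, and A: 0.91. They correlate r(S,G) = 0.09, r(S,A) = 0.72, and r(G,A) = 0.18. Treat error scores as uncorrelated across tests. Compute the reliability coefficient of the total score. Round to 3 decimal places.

0.842

Var(S+G+A) = 16.4² + 23.1² + 14.5² + 2·[16.4·23.1·0.09 + 16.4·14.5·0.72 + 23.1·14.5·0.18] = 1012.82 + 531.205 = 1544.03.
With uncorrelated errors the cross-covariances are all true-score covariance, so they carry over unchanged; only the diagonal terms shrink to ρᵢσᵢ².
True-score variance = [16.4²·0.64 + 23.1²·0.76 + 14.5²·0.91] + 531.205 = 769.005 + 531.205 = 1300.21.
Reliability = 1300.21 / 1544.03 = 0.842.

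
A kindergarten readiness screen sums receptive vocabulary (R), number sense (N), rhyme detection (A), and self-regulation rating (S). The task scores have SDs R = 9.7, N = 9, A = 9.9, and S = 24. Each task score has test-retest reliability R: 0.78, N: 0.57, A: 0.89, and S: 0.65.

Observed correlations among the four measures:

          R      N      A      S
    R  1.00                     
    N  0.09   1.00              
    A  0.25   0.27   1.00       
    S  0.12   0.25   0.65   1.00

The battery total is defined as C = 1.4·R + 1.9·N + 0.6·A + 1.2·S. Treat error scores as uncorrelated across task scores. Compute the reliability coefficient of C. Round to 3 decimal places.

Var(C) = 1.4²·9.7² + 1.9²·9² + 0.6²·9.9² + 1.2²·24² + 2·[2.66·9.7·9·0.09 + 0.84·9.7·9.9·0.25 + 1.68·9.7·24·0.12 + 1.14·9·9.9·0.27 + 2.28·9·24·0.25 + 0.72·9.9·24·0.65] = 1341.55 + 699.48 = 2041.03.
Under uncorrelated errors the observed covariances equal the true-score covariances, so only the own-variance terms attenuate.
True-score variance = [1.4²·9.7²·0.78 + 1.9²·9²·0.57 + 0.6²·9.9²·0.89 + 1.2²·24²·0.65] + 699.48 = 881.057 + 699.48 = 1580.54.
Reliability = 1580.54 / 2041.03 = 0.774.

0.774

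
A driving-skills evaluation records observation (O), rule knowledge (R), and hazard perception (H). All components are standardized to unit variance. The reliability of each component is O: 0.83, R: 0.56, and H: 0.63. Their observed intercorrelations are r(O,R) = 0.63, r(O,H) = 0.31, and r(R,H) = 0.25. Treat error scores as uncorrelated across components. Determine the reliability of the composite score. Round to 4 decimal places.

0.8178

Var(O+R+H) = 3 + 2·[0.63 + 0.31 + 0.25] = 3 + 2.38 = 5.38.
Under uncorrelated errors the observed covariances equal the true-score covariances, so only the own-variance terms attenuate.
True-score variance = [0.83 + 0.56 + 0.63] + 2.38 = 2.02 + 2.38 = 4.4.
Reliability = 4.4 / 5.38 = 0.8178.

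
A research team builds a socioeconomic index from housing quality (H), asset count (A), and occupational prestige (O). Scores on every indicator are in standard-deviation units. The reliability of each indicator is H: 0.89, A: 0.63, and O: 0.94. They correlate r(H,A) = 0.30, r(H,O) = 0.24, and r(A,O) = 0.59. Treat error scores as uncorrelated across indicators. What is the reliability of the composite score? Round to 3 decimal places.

0.897

Var(H+A+O) = 3 + 2·[0.30 + 0.24 + 0.59] = 3 + 2.26 = 5.26.
Under uncorrelated errors the observed covariances equal the true-score covariances, so only the own-variance terms attenuate.
True-score variance = [0.89 + 0.63 + 0.94] + 2.26 = 2.46 + 2.26 = 4.72.
Reliability = 4.72 / 5.26 = 0.897.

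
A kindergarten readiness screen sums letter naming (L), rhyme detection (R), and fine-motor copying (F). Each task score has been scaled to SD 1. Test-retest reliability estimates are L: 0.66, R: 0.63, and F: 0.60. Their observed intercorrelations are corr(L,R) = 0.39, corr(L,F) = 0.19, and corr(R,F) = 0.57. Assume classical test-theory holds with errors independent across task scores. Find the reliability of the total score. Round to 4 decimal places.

Var(L+R+F) = 3 + 2·[0.39 + 0.19 + 0.57] = 3 + 2.3 = 5.3.
Because errors are independent across components, Cov(Tᵢ,Tⱼ) = Cov(Xᵢ,Xⱼ); the off-diagonal part of the true-score variance is the same as above.
True-score variance = [0.66 + 0.63 + 0.60] + 2.3 = 1.89 + 2.3 = 4.19.
Reliability = 4.19 / 5.3 = 0.7906.

0.7906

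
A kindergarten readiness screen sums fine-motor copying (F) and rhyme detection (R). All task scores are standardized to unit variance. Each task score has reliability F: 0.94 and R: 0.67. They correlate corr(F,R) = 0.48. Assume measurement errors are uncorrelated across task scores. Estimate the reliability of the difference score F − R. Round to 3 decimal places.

0.625

Var(F−R) = 1 + 1 − 2·0.48 = 2 − 0.96 = 1.04.
Under uncorrelated errors the observed covariances equal the true-score covariances, so only the own-variance terms attenuate.
True-score variance = [0.94 + 0.67] − 0.96 = 1.61 − 0.96 = 0.65.
Reliability = 0.65 / 1.04 = 0.625.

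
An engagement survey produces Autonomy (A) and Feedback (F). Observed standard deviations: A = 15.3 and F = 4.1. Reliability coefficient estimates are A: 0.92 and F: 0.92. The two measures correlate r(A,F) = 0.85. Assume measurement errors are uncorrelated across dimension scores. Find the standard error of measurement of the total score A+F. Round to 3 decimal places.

Var(total) = 250.9 + 106.641 = 357.541.
True-score variance = 230.828 + 106.641 = 337.469, so reliability = 0.9439.
Error variance = 357.541 − 337.469 = 20.072; SEM = √20.072 = 4.480.

4.480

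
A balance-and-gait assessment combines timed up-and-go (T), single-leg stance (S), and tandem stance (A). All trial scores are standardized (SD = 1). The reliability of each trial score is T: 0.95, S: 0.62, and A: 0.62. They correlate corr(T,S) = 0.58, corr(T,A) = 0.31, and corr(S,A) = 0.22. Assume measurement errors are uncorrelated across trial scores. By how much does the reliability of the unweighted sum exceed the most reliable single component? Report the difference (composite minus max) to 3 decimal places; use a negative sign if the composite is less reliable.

-0.105

Var(sum) = 3 + 2.22 = 5.22; true-score variance = 2.19 + 2.22 = 4.41; composite reliability = 0.8448.
Max component reliability = 0.9500.
Difference = 0.8448 − 0.9500 = -0.105.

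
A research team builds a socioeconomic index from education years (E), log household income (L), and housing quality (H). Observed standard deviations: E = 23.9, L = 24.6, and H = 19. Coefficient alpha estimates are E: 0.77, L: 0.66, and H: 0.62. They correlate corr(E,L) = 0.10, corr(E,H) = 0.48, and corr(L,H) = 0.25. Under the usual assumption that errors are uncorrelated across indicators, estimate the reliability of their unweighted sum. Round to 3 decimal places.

0.796

Var(E+L+H) = 23.9² + 24.6² + 19² + 2·[23.9·24.6·0.10 + 23.9·19·0.48 + 24.6·19·0.25] = 1537.37 + 787.224 = 2324.59.
With uncorrelated errors the cross-covariances are all true-score covariance, so they carry over unchanged; only the diagonal terms shrink to ρᵢσᵢ².
True-score variance = [23.9²·0.77 + 24.6²·0.66 + 19²·0.62] + 787.224 = 1063.06 + 787.224 = 1850.28.
Reliability = 1850.28 / 2324.59 = 0.796.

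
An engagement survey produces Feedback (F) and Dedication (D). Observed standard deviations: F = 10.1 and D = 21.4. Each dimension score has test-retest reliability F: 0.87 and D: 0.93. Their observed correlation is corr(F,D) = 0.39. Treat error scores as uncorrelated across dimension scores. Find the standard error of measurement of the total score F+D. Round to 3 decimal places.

6.732

Var(total) = 559.97 + 168.589 = 728.559.
True-score variance = 514.651 + 168.589 = 683.241, so reliability = 0.9378.
Error variance = 728.559 − 683.241 = 45.3185; SEM = √45.3185 = 6.732.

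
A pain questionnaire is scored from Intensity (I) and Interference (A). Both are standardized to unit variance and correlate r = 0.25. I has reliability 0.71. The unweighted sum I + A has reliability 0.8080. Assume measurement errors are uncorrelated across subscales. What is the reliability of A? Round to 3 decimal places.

Var(I+A) = 2 + 2·0.25 = 2.500.
True-score variance = ρ_I + ρ_A + 2·0.25, so 0.8080 = (0.71 + ρ_A + 0.50) / 2.500.
ρ_A = 0.8080·2.500 − 0.71 − 0.50 = 0.810.

0.810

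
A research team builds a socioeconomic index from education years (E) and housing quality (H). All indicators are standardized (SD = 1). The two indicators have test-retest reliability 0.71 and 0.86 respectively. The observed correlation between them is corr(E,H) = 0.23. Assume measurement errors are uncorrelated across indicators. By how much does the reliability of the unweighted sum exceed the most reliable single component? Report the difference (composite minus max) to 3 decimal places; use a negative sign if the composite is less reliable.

-0.035

Var(sum) = 2 + 0.46 = 2.46; true-score variance = 1.57 + 0.46 = 2.03; composite reliability = 0.8252.
Max component reliability = 0.8600.
Difference = 0.8252 − 0.8600 = -0.035.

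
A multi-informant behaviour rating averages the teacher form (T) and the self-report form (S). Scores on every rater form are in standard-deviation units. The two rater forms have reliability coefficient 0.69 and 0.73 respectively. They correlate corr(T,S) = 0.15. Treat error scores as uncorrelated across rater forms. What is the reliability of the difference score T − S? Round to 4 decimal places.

0.6588

Var(T−S) = 1 + 1 − 2·0.15 = 2 − 0.3 = 1.7.
Under uncorrelated errors the observed covariances equal the true-score covariances, so only the own-variance terms attenuate.
True-score variance = [0.69 + 0.73] − 0.3 = 1.42 − 0.3 = 1.12.
Reliability = 1.12 / 1.7 = 0.6588.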